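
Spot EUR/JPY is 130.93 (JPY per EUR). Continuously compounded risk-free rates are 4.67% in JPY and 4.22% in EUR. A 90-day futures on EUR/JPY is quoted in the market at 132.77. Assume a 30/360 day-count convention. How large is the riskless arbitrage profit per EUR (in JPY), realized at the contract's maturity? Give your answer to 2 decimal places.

1.69 per EUR (in JPY)

Fair futures: F* = S·e^(carry·T), with carry = (r_JPY − r_EUR) = 0.0467 − 0.0422 = 0.0045
F* = 130.93 · e^(0.0045 × 90/360) = 130.93 · e^0.001125 = 130.93 × 1.001126 = 131.0774
Market 132.77 > fair 131.0774: forward overpriced → cash-and-carry (buy spot, short the forward).
At maturity, profit = |F_mkt − F*| = |132.77 − 131.0774| = 1.69 per EUR (in JPY)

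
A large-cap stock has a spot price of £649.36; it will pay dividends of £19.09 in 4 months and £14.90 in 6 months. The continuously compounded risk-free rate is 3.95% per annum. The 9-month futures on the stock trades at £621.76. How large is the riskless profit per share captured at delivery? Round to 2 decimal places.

£12.67 per share

PV(dividends) I = 19.09·e^(−0.0395·4/12) + 14.90·e^(−0.0395·6/12) = 33.4489
Fair futures F* = (S − I)·e^(rT) = (649.36 − 33.4489)·e^0.029625 = 615.9111 × 1.030068 = 634.4303
Market £621.76 < fair 634.4303: forward underpriced → reverse cash-and-carry (short the stock, invest proceeds at r, pay the dividends, go long the forward).
Profit at T = |F_mkt − F*| = |621.76 − 634.4303| = £12.67 per share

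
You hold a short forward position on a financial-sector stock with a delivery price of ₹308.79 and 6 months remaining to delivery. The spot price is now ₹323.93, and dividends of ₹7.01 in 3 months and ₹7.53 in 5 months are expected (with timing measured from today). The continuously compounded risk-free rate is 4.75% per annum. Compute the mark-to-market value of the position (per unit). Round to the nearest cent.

PV(remaining dividends) I = 7.01·e^(−0.0475·3/12) + 7.53·e^(−0.0475·5/12) = 14.3097
Current forward F = (S − I)·e^(rT) = (323.93 − 14.3097)·e^(0.0475·6/12) = 309.6203 × 1.024034 = 317.0617
Value (long) = (F − K)·e^(−rT) = (317.0617 − 308.79) × 0.976530 = 8.0776
Short position value = −(long value) = -₹8.08

-₹8.08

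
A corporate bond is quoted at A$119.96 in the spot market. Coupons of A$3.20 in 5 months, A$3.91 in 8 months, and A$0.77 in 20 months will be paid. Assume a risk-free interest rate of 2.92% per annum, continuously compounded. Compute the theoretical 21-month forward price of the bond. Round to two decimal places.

PV(coupons) I = 3.20·e^(−0.0292·5/12) + 3.91·e^(−0.0292·8/12) + 0.77·e^(−0.0292·20/12)
I = 3.1613 + 3.8346 + 0.7334 = 7.7293
F = (S − I)·e^(rT) = (119.96 − 7.7293) · e^(0.0292·21/12)
= 112.2307 · e^0.051100 = 112.2307 × 1.052428 = A$118.11

A$118.11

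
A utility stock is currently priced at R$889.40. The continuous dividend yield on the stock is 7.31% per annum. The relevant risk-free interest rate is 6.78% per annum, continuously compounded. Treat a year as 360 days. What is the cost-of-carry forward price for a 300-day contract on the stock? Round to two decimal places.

F = S·e^((r − q)T) = 889.40 · e^((0.0678 − 0.0731) × 300/360)
= 889.40 · e^-0.004417 = 889.40 × 0.995593
F = R$885.48

R$885.48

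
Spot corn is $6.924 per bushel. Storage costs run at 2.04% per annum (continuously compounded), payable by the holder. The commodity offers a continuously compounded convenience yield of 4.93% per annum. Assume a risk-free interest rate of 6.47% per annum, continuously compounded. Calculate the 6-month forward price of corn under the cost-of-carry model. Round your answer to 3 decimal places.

$7.049 per bushel

Net carry = r + u − y = 0.0647 + 0.0204 − 0.0493 = 0.0358
F = S·e^((r+u−y)T) = 6.924 · e^(0.0358 × 6/12) = 6.924 · e^0.017900
= 6.924 × 1.018061 = $7.049 per bushel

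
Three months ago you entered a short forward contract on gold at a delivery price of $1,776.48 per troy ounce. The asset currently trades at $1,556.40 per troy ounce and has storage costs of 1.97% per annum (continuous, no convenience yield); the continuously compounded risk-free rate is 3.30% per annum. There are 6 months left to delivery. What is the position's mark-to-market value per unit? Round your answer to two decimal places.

Current fair forward for the remaining 6 months: F = S·e^((r + u)·T), (r + u) = 0.0330 + 0.0197 = 0.0527
F = 1556.40 · e^(0.0527 × 6/12) = 1556.40 × 1.02670023 = 1597.9562
Value of long forward = (F − K)·e^(−rT) = (1597.9562 − 1776.48) · e^(−0.0330·6/12)
= -178.5238 × 0.98363538 = -175.60
Short position value = −(long value) = $175.60

$175.60 per troy ounce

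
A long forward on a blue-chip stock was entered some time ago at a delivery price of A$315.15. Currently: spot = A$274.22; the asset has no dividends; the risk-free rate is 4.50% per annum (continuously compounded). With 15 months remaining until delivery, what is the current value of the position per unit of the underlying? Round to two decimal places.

Current fair forward for the remaining 15 months: F = S·e^(r·T), r = 0.0450
F = 274.22 · e^(0.0450 × 15/12) = 274.22 × 1.057862 = 290.0869
Value of long forward = (F − K)·e^(−rT) = (290.0869 − 315.15) · e^(−0.0450·15/12)
= -25.0631 × 0.945303 = -23.69

-A$23.69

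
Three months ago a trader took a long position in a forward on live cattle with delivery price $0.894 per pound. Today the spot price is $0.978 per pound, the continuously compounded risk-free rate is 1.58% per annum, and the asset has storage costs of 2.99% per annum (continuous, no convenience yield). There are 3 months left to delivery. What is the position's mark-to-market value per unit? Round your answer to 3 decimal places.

Current fair forward for the remaining 3 months: F = S·e^((r + u)·T), (r + u) = 0.0158 + 0.0299 = 0.0457
F = 0.978 · e^(0.0457 × 3/12) = 0.978 × 1.011491 = 0.9892
Value of long forward = (F − K)·e^(−rT) = (0.9892 − 0.894) · e^(−0.0158·3/12)
= 0.0952 × 0.996058 = 0.095

$0.095 per pound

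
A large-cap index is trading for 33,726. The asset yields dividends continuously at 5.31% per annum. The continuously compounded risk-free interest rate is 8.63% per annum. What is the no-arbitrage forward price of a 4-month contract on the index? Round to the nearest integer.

F = S·e^((r − q)T) = 33726 · e^((0.0863 − 0.0531) × 4/12)
= 33726 · e^0.011067 = 33726 × 1.011128
F = 34,101

34,101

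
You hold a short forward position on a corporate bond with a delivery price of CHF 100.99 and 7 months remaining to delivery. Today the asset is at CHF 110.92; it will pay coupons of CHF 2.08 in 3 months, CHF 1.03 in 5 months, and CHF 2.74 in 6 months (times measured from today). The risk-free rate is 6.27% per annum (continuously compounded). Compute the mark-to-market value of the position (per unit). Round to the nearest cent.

PV(remaining coupons) I = 2.08·e^(−0.0627·3/12) + 1.03·e^(−0.0627·5/12) + 2.74·e^(−0.0627·6/12) = 5.7065
Current forward F = (S − I)·e^(rT) = (110.92 − 5.7065)·e^(0.0627·7/12) = 105.2135 × 1.037252 = 109.1329
Value (long) = (F − K)·e^(−rT) = (109.1329 − 100.99) × 0.964086 = 7.8505
Short position value = −(long value) = -CHF 7.85

-CHF 7.85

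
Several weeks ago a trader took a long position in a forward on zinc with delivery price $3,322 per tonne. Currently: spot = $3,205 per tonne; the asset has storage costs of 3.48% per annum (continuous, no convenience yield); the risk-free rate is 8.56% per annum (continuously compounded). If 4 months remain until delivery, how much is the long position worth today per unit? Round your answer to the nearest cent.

$13.84 per tonne

Current fair forward for the remaining 4 months: F = S·e^((r + u)·T), (r + u) = 0.0856 + 0.0348 = 0.1204
F = 3205 · e^(0.1204 × 4/12) = 3205 × 1.04094956 = 3336.2433
Value of long forward = (F − K)·e^(−rT) = (3336.2433 − 3322) · e^(−0.0856·4/12)
= 14.2433 × 0.97186990 = 13.84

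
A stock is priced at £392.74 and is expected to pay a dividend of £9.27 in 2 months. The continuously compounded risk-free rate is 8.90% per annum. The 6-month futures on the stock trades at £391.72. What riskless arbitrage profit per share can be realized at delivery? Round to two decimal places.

£9.34 per share

PV(dividends) I = 9.27·e^(−0.0890·2/12) = 9.1335
Fair futures F* = (S − I)·e^(rT) = (392.74 − 9.1335)·e^0.044500 = 383.6065 × 1.045505 = 401.0625
Market £391.72 < fair 401.0625: forward underpriced → reverse cash-and-carry (short the stock, invest proceeds at r, pay the dividends, go long the forward).
Profit at T = |F_mkt − F*| = |391.72 − 401.0625| = £9.34 per share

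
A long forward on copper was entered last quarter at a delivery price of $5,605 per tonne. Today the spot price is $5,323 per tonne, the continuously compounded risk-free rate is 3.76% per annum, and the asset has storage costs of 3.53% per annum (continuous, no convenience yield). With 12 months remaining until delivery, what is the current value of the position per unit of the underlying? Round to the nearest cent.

$116.09 per tonne

Current fair forward for the remaining 12 months: F = S·e^((r + u)·T), (r + u) = 0.0376 + 0.0353 = 0.0729
F = 5323 · e^(0.0729 × 12/12) = 5323 × 1.07562297 = 5725.5411
Value of long forward = (F − K)·e^(−rT) = (5725.5411 − 5605) · e^(−0.0376·12/12)
= 120.5411 × 0.96309810 = 116.09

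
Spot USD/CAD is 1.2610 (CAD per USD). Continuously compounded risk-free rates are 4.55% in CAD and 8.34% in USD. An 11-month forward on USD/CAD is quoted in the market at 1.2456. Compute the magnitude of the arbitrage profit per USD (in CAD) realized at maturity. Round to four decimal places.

0.0277 per USD (in CAD)

Fair forward: F* = S·e^(carry·T), with carry = (r_CAD − r_USD) = 0.0455 − 0.0834 = -0.0379
F* = 1.2610 · e^(-0.0379 × 11/12) = 1.2610 · e^-0.034742 = 1.2610 × 0.965855 = 1.2179
Market 1.2456 > fair 1.2179: forward overpriced → cash-and-carry (buy spot, short the forward).
At maturity, profit = |F_mkt − F*| = |1.2456 − 1.2179| = 0.0277 per USD (in CAD)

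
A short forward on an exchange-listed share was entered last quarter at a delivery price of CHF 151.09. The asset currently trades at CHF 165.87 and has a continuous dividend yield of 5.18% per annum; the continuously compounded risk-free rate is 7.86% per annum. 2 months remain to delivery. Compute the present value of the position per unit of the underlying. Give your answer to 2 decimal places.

Current fair forward for the remaining 2 months: F = S·e^((r − q)·T), (r − q) = 0.0786 − 0.0518 = 0.0268
F = 165.87 · e^(0.0268 × 2/12) = 165.87 × 1.004477 = 166.6126
Value of long forward = (F − K)·e^(−rT) = (166.6126 − 151.09) · e^(−0.0786·2/12)
= 15.5226 × 0.986985 = 15.32
Short position value = −(long value) = -CHF 15.32

-CHF 15.32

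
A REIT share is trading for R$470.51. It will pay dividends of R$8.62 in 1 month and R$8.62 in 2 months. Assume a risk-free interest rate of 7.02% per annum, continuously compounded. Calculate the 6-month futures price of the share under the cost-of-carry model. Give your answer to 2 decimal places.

R$469.62

PV(dividends) I = 8.62·e^(−0.0702·1/12) + 8.62·e^(−0.0702·2/12)
I = 8.5697 + 8.5197 = 17.0894
F = (S − I)·e^(rT) = (470.51 − 17.0894) · e^(0.0702·6/12)
= 453.4206 · e^0.035100 = 453.4206 × 1.035723 = R$469.62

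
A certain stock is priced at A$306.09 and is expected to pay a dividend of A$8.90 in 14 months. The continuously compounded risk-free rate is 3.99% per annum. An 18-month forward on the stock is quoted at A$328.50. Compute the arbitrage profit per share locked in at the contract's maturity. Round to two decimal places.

A$12.55 per share

PV(dividends) I = 8.90·e^(−0.0399·14/12) = 8.4952
Fair forward F* = (S − I)·e^(rT) = (306.09 − 8.4952)·e^0.059850 = 297.5948 × 1.061677 = 315.9496
Market A$328.50 > fair 315.9496: forward overpriced → cash-and-carry (borrow at r, buy the stock and collect the dividends, short the forward).
Profit at T = |F_mkt − F*| = |328.50 − 315.9496| = A$12.55 per share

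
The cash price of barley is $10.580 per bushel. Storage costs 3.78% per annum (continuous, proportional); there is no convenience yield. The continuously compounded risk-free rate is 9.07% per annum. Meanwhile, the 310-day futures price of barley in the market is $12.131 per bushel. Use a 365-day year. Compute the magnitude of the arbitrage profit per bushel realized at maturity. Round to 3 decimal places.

Fair futures: F* = S·e^(carry·T), with carry = (r + u) = 0.0907 + 0.0378 = 0.1285
F* = 10.580 · e^(0.1285 × 310/365) = 10.580 · e^0.109137 = 10.580 × 1.115315 = $11.8000
Market $12.131 > fair $11.8000: forward overpriced → cash-and-carry (buy spot, short the forward).
At maturity, profit = |F_mkt − F*| = |12.131 − 11.8000| = $0.331 per bushel

$0.331 per bushel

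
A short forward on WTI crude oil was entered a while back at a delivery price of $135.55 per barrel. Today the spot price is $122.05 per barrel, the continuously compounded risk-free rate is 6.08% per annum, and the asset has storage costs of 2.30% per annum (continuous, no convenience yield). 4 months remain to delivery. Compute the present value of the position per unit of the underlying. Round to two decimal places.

Current fair forward for the remaining 4 months: F = S·e^((r + u)·T), (r + u) = 0.0608 + 0.0230 = 0.0838
F = 122.05 · e^(0.0838 × 4/12) = 122.05 × 1.028327 = 125.5073
Value of long forward = (F − K)·e^(−rT) = (125.5073 − 135.55) · e^(−0.0608·4/12)
= -10.0427 × 0.979937 = -9.84
Short position value = −(long value) = $9.84

$9.84 per barrel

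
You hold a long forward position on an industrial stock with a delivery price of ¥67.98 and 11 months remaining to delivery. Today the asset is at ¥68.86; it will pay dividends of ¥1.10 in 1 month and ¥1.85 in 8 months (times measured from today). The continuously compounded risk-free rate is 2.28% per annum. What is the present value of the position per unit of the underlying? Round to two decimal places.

PV(remaining dividends) I = 1.10·e^(−0.0228·1/12) + 1.85·e^(−0.0228·8/12) = 2.9200
Current forward F = (S − I)·e^(rT) = (68.86 − 2.9200)·e^(0.0228·11/12) = 65.9400 × 1.021120 = 67.3327
Value (long) = (F − K)·e^(−rT) = (67.3327 − 67.98) × 0.979317 = -0.6339
Value = -¥0.63

-¥0.63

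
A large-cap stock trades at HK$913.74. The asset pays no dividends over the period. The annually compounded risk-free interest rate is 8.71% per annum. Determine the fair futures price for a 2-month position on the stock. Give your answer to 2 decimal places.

F = S · (1+r)^T
= 913.74 × 1.014016
F = HK$926.55

HK$926.55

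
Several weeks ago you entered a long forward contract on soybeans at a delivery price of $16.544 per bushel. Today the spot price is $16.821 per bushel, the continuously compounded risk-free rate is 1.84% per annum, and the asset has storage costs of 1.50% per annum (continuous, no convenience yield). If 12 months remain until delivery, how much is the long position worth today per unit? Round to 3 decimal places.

$0.833 per bushel

Current fair forward for the remaining 12 months: F = S·e^((r + u)·T), (r + u) = 0.0184 + 0.0150 = 0.0334
F = 16.821 · e^(0.0334 × 12/12) = 16.821 × 1.033964 = 17.3923
Value of long forward = (F − K)·e^(−rT) = (17.3923 − 16.544) · e^(−0.0184·12/12)
= 0.8483 × 0.981768 = 0.833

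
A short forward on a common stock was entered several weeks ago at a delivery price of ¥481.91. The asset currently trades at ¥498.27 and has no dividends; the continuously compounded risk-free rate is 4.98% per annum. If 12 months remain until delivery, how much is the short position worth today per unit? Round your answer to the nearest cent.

Current fair forward for the remaining 12 months: F = S·e^(r·T), r = 0.0498
F = 498.27 · e^(0.0498 × 12/12) = 498.27 × 1.051061 = 523.7122
Value of long forward = (F − K)·e^(−rT) = (523.7122 − 481.91) · e^(−0.0498·12/12)
= 41.8022 × 0.951420 = 39.77
Short position value = −(long value) = -¥39.77

-¥39.77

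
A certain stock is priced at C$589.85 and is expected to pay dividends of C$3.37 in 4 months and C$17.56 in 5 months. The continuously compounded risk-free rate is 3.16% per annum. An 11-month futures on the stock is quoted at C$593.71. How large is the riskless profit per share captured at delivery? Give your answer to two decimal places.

PV(dividends) I = 3.37·e^(−0.0316·4/12) + 17.56·e^(−0.0316·5/12) = 20.6650
Fair futures F* = (S − I)·e^(rT) = (589.85 − 20.6650)·e^0.028967 = 569.1850 × 1.029391 = 585.9139
Market C$593.71 > fair 585.9139: forward overpriced → cash-and-carry (borrow at r, buy the stock and collect the dividends, short the forward).
Profit at T = |F_mkt − F*| = |593.71 − 585.9139| = C$7.80 per share

C$7.80 per share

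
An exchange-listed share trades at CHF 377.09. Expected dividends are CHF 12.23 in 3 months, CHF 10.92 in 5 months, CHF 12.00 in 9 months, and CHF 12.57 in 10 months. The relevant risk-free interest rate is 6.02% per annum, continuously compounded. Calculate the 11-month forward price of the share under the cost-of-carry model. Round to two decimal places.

CHF 349.75

PV(dividends) I = 12.23·e^(−0.0602·3/12) + 10.92·e^(−0.0602·5/12) + 12.00·e^(−0.0602·9/12) + 12.57·e^(−0.0602·10/12)
I = 12.0473 + 10.6495 + 11.4702 + 11.9550 = 46.1220
F = (S − I)·e^(rT) = (377.09 − 46.1220) · e^(0.0602·11/12)
= 330.9680 · e^0.055183 = 330.9680 × 1.056734 = CHF 349.75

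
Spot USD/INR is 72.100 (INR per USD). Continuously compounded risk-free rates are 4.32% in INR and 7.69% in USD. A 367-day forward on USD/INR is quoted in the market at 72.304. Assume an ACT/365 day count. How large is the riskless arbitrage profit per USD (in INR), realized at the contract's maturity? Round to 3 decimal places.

Fair forward: F* = S·e^(carry·T), with carry = (r_INR − r_USD) = 0.0432 − 0.0769 = -0.0337
F* = 72.100 · e^(-0.0337 × 367/365) = 72.100 · e^-0.033885 = 72.100 × 0.966683 = 69.6978
Market 72.304 > fair 69.6978: forward overpriced → cash-and-carry (buy spot, short the forward).
At maturity, profit = |F_mkt − F*| = |72.304 − 69.6978| = 2.606 per USD (in INR)

2.606 per USD (in INR)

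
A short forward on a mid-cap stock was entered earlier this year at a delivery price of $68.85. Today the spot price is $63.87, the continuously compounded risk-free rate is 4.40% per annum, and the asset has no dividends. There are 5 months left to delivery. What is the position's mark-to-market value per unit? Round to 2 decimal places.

Current fair forward for the remaining 5 months: F = S·e^(r·T), r = 0.0440
F = 63.87 · e^(0.0440 × 5/12) = 63.87 × 1.018502 = 65.0517
Value of long forward = (F − K)·e^(−rT) = (65.0517 − 68.85) · e^(−0.0440·5/12)
= -3.7983 × 0.981834 = -3.73
Short position value = −(long value) = $3.73

$3.73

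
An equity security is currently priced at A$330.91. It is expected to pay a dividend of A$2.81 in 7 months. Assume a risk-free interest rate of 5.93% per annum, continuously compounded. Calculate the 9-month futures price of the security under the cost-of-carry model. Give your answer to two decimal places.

PV(dividends) I = 2.81·e^(−0.0593·7/12)
I = 2.7145
F = (S − I)·e^(rT) = (330.91 − 2.7145) · e^(0.0593·9/12)
= 328.1955 · e^0.044475 = 328.1955 × 1.045479 = A$343.12

A$343.12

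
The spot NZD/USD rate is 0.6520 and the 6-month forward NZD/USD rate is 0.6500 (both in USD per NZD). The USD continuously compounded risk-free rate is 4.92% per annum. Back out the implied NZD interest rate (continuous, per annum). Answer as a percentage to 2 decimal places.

F = S·e^((r_USD − r_NZD)T) ⇒ r_NZD = r_USD − ln(F/S)/T
ln(0.6500/0.6520) = -0.003072; /(6/12) = -0.006144
r_NZD = 0.0492 + 0.006144 = 0.055344
r_NZD = 5.53%

5.53%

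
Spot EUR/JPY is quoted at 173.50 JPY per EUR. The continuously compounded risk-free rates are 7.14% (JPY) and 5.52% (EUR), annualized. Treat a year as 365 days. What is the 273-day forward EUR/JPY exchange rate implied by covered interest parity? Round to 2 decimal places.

175.62

F = S·e^((r_JPY − r_EUR)T) = 173.50 · e^((0.0714 − 0.0552) × 273/365)
= 173.50 · e^0.012117 = 173.50 × 1.012191
F = 175.62 JPY per EUR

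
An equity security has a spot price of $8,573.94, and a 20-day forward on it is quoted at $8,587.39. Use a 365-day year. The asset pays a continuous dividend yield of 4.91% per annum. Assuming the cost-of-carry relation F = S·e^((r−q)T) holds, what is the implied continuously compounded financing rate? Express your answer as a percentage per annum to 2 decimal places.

From F = S·e^((r−q)T): (r − q) = ln(F/S)/T
ln(8587.39/8573.94) = ln(1.001569) = 0.001568
(r − q) = 0.001568 / (20/365) = 0.028616
r = ln(F/S)/T + q = 0.028616 + 0.0491 = 0.077716
r = 7.77%

7.77%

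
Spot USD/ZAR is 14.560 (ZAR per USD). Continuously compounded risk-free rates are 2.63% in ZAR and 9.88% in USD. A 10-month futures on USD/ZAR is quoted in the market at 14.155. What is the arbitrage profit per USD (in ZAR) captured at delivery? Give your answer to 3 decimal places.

0.449 per USD (in ZAR)

Fair futures: F* = S·e^(carry·T), with carry = (r_ZAR − r_USD) = 0.0263 − 0.0988 = -0.0725
F* = 14.560 · e^(-0.0725 × 10/12) = 14.560 · e^-0.060417 = 14.560 × 0.941372 = 13.7064
Market 14.155 > fair 13.7064: forward overpriced → cash-and-carry (buy spot, short the forward).
At maturity, profit = |F_mkt − F*| = |14.155 − 13.7064| = 0.449 per USD (in ZAR)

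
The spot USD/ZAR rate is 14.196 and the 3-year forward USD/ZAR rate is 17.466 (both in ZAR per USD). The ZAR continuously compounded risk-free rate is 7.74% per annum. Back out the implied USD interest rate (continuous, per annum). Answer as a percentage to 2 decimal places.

0.83%

F = S·e^((r_ZAR − r_USD)T) ⇒ r_USD = r_ZAR − ln(F/S)/T
ln(17.466/14.196) = 0.207296; /(3) = 0.069099
r_USD = 0.0774 − 0.069099 = 0.008301
r_USD = 0.83%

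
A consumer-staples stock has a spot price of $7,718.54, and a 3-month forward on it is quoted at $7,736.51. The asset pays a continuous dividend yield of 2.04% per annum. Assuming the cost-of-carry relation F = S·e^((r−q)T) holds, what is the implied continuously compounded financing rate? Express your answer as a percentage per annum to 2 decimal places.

From F = S·e^((r−q)T): (r − q) = ln(F/S)/T
ln(7736.51/7718.54) = ln(1.002328) = 0.002325
(r − q) = 0.002325 / (3/12) = 0.009300
r = ln(F/S)/T + q = 0.009300 + 0.0204 = 0.029700
r = 2.97%

2.97%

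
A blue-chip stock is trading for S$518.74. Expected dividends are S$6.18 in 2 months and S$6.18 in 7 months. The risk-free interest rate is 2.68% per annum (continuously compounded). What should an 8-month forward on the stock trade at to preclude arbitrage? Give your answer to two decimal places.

S$515.63

PV(dividends) I = 6.18·e^(−0.0268·2/12) + 6.18·e^(−0.0268·7/12)
I = 6.1525 + 6.0841 = 12.2366
F = (S − I)·e^(rT) = (518.74 − 12.2366) · e^(0.0268·8/12)
= 506.5034 · e^0.017867 = 506.5034 × 1.018028 = S$515.63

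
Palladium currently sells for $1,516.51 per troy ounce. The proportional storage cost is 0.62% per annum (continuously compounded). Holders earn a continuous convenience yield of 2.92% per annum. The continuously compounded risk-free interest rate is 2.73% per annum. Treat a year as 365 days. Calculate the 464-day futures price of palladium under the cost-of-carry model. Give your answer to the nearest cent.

Net carry = r + u − y = 0.0273 + 0.0062 − 0.0292 = 0.0043
F = S·e^((r+u−y)T) = 1516.51 · e^(0.0043 × 464/365) = 1516.51 · e^0.00546630
= 1516.51 × 1.00548127 = $1,524.82 per troy ounce

$1,524.82 per troy ounce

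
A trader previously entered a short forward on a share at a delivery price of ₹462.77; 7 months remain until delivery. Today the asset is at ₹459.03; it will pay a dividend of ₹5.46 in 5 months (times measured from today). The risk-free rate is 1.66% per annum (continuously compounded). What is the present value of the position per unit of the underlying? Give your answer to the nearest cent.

PV(remaining dividends) I = 5.46·e^(−0.0166·5/12) = 5.4224
Current forward F = (S − I)·e^(rT) = (459.03 − 5.4224)·e^(0.0166·7/12) = 453.6076 × 1.009730 = 458.0212
Value (long) = (F − K)·e^(−rT) = (458.0212 − 462.77) × 0.990363 = -4.7030
Short position value = −(long value) = ₹4.70

₹4.70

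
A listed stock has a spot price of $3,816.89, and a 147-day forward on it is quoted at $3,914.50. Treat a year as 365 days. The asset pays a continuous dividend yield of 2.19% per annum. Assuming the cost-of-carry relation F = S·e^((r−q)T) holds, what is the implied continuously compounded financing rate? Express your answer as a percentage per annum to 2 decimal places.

From F = S·e^((r−q)T): (r − q) = ln(F/S)/T
ln(3914.50/3816.89) = ln(1.025573) = 0.025251
(r − q) = 0.025251 / (147/365) = 0.062698
r = ln(F/S)/T + q = 0.062698 + 0.0219 = 0.084598
r = 8.46%

8.46%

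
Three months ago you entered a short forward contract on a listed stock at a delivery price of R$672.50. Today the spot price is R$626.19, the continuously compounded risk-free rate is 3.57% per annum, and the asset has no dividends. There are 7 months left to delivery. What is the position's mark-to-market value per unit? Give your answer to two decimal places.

Current fair forward for the remaining 7 months: F = S·e^(r·T), r = 0.0357
F = 626.19 · e^(0.0357 × 7/12) = 626.19 × 1.021043 = 639.3669
Value of long forward = (F − K)·e^(−rT) = (639.3669 − 672.50) · e^(−0.0357·7/12)
= -33.1331 × 0.979390 = -32.45
Short position value = −(long value) = R$32.45

R$32.45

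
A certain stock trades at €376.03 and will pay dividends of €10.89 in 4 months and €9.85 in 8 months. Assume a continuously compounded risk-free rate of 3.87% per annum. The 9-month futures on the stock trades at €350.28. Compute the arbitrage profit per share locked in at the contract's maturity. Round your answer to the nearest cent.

PV(dividends) I = 10.89·e^(−0.0387·4/12) + 9.85·e^(−0.0387·8/12) = 20.3495
Fair futures F* = (S − I)·e^(rT) = (376.03 − 20.3495)·e^0.029025 = 355.6805 × 1.029450 = 366.1553
Market €350.28 < fair 366.1553: forward underpriced → reverse cash-and-carry (short the stock, invest proceeds at r, pay the dividends, go long the forward).
Profit at T = |F_mkt − F*| = |350.28 − 366.1553| = €15.88 per share

€15.88 per share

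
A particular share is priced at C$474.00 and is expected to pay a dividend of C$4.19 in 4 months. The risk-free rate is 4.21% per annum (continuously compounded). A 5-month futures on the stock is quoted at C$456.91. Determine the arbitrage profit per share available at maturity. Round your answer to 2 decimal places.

C$21.27 per share

PV(dividends) I = 4.19·e^(−0.0421·4/12) = 4.1316
Fair futures F* = (S − I)·e^(rT) = (474.00 − 4.1316)·e^0.017542 = 469.8684 × 1.017697 = 478.1837
Market C$456.91 < fair 478.1837: forward underpriced → reverse cash-and-carry (short the stock, invest proceeds at r, pay the dividends, go long the forward).
Profit at T = |F_mkt − F*| = |456.91 − 478.1837| = C$21.27 per share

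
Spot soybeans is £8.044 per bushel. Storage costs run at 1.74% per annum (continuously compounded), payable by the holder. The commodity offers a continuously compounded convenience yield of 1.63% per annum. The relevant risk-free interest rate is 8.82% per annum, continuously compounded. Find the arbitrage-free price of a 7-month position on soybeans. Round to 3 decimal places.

£8.474 per bushel

Net carry = r + u − y = 0.0882 + 0.0174 − 0.0163 = 0.0893
F = S·e^((r+u−y)T) = 8.044 · e^(0.0893 × 7/12) = 8.044 · e^0.052092
= 8.044 × 1.053473 = £8.474 per bushel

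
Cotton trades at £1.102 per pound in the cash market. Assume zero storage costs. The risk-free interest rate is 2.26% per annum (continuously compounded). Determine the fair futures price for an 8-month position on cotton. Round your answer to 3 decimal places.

£1.119 per pound

F = S·e^(rT) = 1.102 · e^(0.0226 × 8/12) = 1.102 · e^0.015067
= 1.102 × 1.015181 = £1.119 per pound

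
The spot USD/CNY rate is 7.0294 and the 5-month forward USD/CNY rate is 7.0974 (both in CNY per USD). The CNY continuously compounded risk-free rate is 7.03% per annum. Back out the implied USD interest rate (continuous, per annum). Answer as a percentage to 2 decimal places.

4.72%

F = S·e^((r_CNY − r_USD)T) ⇒ r_USD = r_CNY − ln(F/S)/T
ln(7.0974/7.0294) = 0.009627; /(5/12) = 0.023105
r_USD = 0.0703 − 0.023105 = 0.047195
r_USD = 4.72%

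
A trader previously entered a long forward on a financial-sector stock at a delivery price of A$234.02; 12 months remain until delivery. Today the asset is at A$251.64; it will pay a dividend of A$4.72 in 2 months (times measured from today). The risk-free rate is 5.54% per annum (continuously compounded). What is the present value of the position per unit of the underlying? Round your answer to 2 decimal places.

A$25.56

PV(remaining dividends) I = 4.72·e^(−0.0554·2/12) = 4.6766
Current forward F = (S − I)·e^(rT) = (251.64 − 4.6766)·e^(0.0554·12/12) = 246.9634 × 1.056963 = 261.0312
Value (long) = (F − K)·e^(−rT) = (261.0312 − 234.02) × 0.946107 = 25.5555
Value = A$25.56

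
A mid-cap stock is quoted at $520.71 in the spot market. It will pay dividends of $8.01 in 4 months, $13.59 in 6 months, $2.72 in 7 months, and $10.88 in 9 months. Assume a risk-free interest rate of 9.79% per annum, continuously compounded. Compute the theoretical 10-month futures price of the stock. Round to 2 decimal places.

$528.76

PV(dividends) I = 8.01·e^(−0.0979·4/12) + 13.59·e^(−0.0979·6/12) + 2.72·e^(−0.0979·7/12) + 10.88·e^(−0.0979·9/12)
I = 7.7528 + 12.9408 + 2.5690 + 10.1098 = 33.3724
F = (S − I)·e^(rT) = (520.71 − 33.3724) · e^(0.0979·10/12)
= 487.3376 · e^0.081583 = 487.3376 × 1.085003 = $528.76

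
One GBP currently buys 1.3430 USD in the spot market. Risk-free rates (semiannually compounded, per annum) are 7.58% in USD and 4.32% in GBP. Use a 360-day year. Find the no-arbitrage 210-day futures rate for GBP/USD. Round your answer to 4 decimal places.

By covered interest parity, F = S · (1+r_USD/2)^(2T) / (1+r_GBP/2)^(2T)
= 1.3430 × 1.044355 / 1.025245 = 1.3430 × 1.018639
F = 1.3680 USD per GBP

1.3680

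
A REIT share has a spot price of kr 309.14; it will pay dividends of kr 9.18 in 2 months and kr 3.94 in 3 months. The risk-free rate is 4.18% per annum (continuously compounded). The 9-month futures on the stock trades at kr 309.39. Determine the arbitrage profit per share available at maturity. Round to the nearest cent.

kr 3.83 per share

PV(dividends) I = 9.18·e^(−0.0418·2/12) + 3.94·e^(−0.0418·3/12) = 13.0153
Fair futures F* = (S − I)·e^(rT) = (309.14 − 13.0153)·e^0.031350 = 296.1247 × 1.031847 = 305.5554
Market kr 309.39 > fair 305.5554: forward overpriced → cash-and-carry (borrow at r, buy the stock and collect the dividends, short the forward).
Profit at T = |F_mkt − F*| = |309.39 − 305.5554| = kr 3.83 per share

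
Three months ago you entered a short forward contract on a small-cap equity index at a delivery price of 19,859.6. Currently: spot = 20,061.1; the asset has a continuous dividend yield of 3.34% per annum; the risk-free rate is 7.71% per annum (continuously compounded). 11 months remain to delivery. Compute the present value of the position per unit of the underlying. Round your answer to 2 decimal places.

Current fair forward for the remaining 11 months: F = S·e^((r − q)·T), (r − q) = 0.0771 − 0.0334 = 0.0437
F = 20061.1 · e^(0.0437 × 11/12) = 20061.1 × 1.04087149 = 20881.0270
Value of long forward = (F − K)·e^(−rT) = (20881.0270 − 19859.6) · e^(−0.0771·11/12)
= 1021.4270 × 0.93176467 = 951.73
Short position value = −(long value) = -951.73

-951.73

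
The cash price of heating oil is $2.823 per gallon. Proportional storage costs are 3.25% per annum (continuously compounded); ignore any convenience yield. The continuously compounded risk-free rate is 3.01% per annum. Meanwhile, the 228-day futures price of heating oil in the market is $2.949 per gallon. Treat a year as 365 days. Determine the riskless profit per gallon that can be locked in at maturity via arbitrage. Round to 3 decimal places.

Fair futures: F* = S·e^(carry·T), with carry = (r + u) = 0.0301 + 0.0325 = 0.0626
F* = 2.823 · e^(0.0626 × 228/365) = 2.823 · e^0.039104 = 2.823 × 1.039879 = $2.9356
Market $2.949 > fair $2.9356: forward overpriced → cash-and-carry (buy spot, short the forward).
At maturity, profit = |F_mkt − F*| = |2.949 − 2.9356| = $0.013 per gallon

$0.013 per gallon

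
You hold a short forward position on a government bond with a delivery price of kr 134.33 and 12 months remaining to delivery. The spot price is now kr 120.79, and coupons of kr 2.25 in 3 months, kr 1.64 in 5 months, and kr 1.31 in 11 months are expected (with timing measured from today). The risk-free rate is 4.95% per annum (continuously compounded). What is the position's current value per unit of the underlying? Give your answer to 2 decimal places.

PV(remaining coupons) I = 2.25·e^(−0.0495·3/12) + 1.64·e^(−0.0495·5/12) + 1.31·e^(−0.0495·11/12) = 5.0807
Current forward F = (S − I)·e^(rT) = (120.79 − 5.0807)·e^(0.0495·12/12) = 115.7093 × 1.050746 = 121.5811
Value (long) = (F − K)·e^(−rT) = (121.5811 − 134.33) × 0.951705 = -12.1332
Short position value = −(long value) = kr 12.13

kr 12.13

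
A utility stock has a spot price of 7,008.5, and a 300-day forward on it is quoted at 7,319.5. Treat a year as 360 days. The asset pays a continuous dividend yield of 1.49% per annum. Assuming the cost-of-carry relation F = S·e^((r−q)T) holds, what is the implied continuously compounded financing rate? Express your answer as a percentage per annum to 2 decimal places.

From F = S·e^((r−q)T): (r − q) = ln(F/S)/T
ln(7319.5/7008.5) = ln(1.044375) = 0.043419
(r − q) = 0.043419 / (300/360) = 0.052103
r = ln(F/S)/T + q = 0.052103 + 0.0149 = 0.067003
r = 6.70%

6.70%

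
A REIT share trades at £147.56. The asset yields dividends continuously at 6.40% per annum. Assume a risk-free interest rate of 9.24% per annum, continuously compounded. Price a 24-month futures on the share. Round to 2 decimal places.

F = S·e^((r − q)T) = 147.56 · e^((0.0924 − 0.0640) × 24/12)
= 147.56 · e^0.056800 = 147.56 × 1.058444
F = £156.18

£156.18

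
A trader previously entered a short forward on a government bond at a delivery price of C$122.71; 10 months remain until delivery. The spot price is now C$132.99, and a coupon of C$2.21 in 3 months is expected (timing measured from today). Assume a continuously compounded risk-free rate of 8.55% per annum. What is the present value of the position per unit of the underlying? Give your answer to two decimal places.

-C$16.56

PV(remaining coupons) I = 2.21·e^(−0.0855·3/12) = 2.1633
Current forward F = (S − I)·e^(rT) = (132.99 − 2.1633)·e^(0.0855·10/12) = 130.8267 × 1.073850 = 140.4883
Value (long) = (F − K)·e^(−rT) = (140.4883 − 122.71) × 0.931229 = 16.5557
Short position value = −(long value) = -C$16.56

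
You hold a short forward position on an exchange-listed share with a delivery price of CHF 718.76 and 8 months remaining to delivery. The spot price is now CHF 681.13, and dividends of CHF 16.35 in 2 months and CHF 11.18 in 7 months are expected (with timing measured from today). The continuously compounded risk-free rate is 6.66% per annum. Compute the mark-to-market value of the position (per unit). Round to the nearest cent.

PV(remaining dividends) I = 16.35·e^(−0.0666·2/12) + 11.18·e^(−0.0666·7/12) = 26.9235
Current forward F = (S − I)·e^(rT) = (681.13 − 26.9235)·e^(0.0666·8/12) = 654.2065 × 1.045400 = 683.9075
Value (long) = (F − K)·e^(−rT) = (683.9075 − 718.76) × 0.956571 = -33.3389
Short position value = −(long value) = CHF 33.34

CHF 33.34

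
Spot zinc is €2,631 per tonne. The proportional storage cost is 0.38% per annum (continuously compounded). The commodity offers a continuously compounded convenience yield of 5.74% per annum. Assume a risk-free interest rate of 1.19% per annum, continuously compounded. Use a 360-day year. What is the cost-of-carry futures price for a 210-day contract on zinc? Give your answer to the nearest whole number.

€2,568 per tonne

Net carry = r + u − y = 0.0119 + 0.0038 − 0.0574 = -0.0417
F = S·e^((r+u−y)T) = 2631 · e^(-0.0417 × 210/360) = 2631 · e^-0.024325
= 2631 × 0.975968 = €2,568 per tonne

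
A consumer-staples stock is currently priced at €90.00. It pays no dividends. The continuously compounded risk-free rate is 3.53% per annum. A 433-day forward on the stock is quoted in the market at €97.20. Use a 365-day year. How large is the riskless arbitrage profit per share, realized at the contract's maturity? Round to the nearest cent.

Fair forward: F* = S·e^(carry·T), with carry = r = 0.0353
F* = 90.00 · e^(0.0353 × 433/365) = 90.00 · e^0.041876 = 90.00 × 1.042765 = €93.8488
Market €97.20 > fair €93.8488: forward overpriced → cash-and-carry (buy spot, short the forward).
At maturity, profit = |F_mkt − F*| = |97.20 − 93.8488| = €3.35 per share

€3.35 per share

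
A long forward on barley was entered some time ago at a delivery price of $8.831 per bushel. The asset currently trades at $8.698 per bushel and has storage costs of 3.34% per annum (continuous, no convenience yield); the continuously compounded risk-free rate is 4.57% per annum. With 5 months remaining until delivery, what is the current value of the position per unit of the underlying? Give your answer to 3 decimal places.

Current fair forward for the remaining 5 months: F = S·e^((r + u)·T), (r + u) = 0.0457 + 0.0334 = 0.0791
F = 8.698 · e^(0.0791 × 5/12) = 8.698 × 1.033507 = 8.9894
Value of long forward = (F − K)·e^(−rT) = (8.9894 − 8.831) · e^(−0.0457·5/12)
= 0.1584 × 0.981138 = 0.155

$0.155 per bushel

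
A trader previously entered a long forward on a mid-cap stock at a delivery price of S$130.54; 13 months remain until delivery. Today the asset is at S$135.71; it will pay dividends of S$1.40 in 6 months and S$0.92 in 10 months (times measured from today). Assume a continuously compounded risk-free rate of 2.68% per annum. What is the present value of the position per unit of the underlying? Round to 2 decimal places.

PV(remaining dividends) I = 1.40·e^(−0.0268·6/12) + 0.92·e^(−0.0268·10/12) = 2.2810
Current forward F = (S − I)·e^(rT) = (135.71 − 2.2810)·e^(0.0268·13/12) = 133.4290 × 1.029459 = 137.3597
Value (long) = (F − K)·e^(−rT) = (137.3597 − 130.54) × 0.971384 = 6.6245
Value = S$6.62

S$6.62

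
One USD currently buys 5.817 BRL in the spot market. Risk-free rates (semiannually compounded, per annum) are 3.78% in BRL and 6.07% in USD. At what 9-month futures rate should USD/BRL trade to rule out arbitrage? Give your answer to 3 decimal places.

By covered interest parity, F = S · (1+r_BRL/2)^(2T) / (1+r_USD/2)^(2T)
= 5.817 × 1.028484 / 1.045869 = 5.817 × 0.983377
F = 5.720 BRL per USD

5.720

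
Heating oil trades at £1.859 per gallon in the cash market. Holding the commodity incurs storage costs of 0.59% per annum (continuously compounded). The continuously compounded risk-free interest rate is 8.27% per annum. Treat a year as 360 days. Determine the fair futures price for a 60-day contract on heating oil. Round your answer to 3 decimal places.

£1.887 per gallon

Net carry = r + u − y = 0.0827 + 0.0059 − 0.0000 = 0.0886
F = S·e^((r+u−y)T) = 1.859 · e^(0.0886 × 60/360) = 1.859 · e^0.014767
= 1.859 × 1.014877 = £1.887 per gallon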